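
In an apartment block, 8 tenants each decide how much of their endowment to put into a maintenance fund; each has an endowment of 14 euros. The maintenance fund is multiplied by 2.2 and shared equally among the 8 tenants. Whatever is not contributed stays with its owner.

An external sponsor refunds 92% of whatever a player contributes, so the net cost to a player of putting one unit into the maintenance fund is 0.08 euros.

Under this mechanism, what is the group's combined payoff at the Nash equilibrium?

349.44 euros

With the mechanism, a contributed unit returns (2.2/8) / 0.08 = 3.4375 per unit of net cost to the contributor — now above 1 — so contributing fully is weakly dominant for every player.
At the Nash equilibrium everyone contributes 14. Group total payoff = 8 × (14 × 0.92 + 2.2 × 14) = 349.44.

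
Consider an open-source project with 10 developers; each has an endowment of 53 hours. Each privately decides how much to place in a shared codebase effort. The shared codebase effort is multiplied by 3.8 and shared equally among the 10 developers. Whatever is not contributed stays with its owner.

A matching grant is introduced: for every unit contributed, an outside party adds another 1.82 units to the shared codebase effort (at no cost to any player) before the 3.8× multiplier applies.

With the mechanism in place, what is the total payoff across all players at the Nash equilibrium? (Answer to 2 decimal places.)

The effective private return per unit is now 3.8 × 2.82 / 10 = 1.0716 > 1, so every player's dominant strategy flips to full contribution.
So the Nash equilibrium is full contribution by all 10; the group earns 3.8 × 2.82 × 530 = 5679.48.

5679.48 hours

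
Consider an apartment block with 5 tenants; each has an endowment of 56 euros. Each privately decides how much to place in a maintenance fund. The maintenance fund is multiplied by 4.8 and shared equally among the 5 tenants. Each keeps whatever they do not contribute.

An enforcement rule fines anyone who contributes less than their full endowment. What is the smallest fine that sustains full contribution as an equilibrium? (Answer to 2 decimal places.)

Given the others contribute fully, the best deviation is to contribute 0 (any partial contribution still incurs the fine and gives up units whose private return 0.9600 is below 1).
Deviating from 56 to 0 saves 56 euros but forfeits the deviator's share of the drop in the maintenance fund: 4.8/5 × 56 = 53.76.
So the deviation gain is 56 − 53.76 = 2.24, and the fine must be at least 2.24 euros to wipe it out.

2.24 euros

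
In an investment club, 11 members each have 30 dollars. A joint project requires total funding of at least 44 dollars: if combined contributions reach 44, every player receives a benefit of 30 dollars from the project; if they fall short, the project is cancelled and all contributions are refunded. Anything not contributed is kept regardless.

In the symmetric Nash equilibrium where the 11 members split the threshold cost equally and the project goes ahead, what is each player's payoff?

56 dollars

Equal share of the threshold: 44/11 = 4.
At this profile no one gains by cutting their contribution: any cut drops the total below 44, the project is cancelled, contributions are refunded, and the deviator ends with 30, which is less than 30 − 4 + 30 = 56. Contributing more than 4 just wastes the excess. So contributing exactly 4 is a best response.
Each player's payoff: 30 − 4 + 30 = 56.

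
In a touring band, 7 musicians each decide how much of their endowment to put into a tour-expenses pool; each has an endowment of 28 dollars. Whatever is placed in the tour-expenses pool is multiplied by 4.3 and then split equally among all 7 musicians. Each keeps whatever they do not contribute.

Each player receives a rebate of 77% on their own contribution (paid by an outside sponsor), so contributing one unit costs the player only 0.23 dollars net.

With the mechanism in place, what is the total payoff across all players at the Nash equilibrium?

993.72 dollars

With the mechanism, a contributed unit returns (4.3/7) / 0.23 = 2.6708 per unit of net cost to the contributor — now above 1 — so contributing fully is weakly dominant for every player.
At the Nash equilibrium everyone contributes 28. Group total payoff = 7 × (28 × 0.77 + 4.3 × 28) = 993.72.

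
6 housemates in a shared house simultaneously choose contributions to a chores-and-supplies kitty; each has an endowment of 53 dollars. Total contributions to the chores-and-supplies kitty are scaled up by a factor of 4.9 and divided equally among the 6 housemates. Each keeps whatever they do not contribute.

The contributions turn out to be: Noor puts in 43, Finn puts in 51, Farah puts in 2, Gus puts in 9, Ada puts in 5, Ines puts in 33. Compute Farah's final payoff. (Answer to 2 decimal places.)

Total contributed: 43 + 51 + 2 + 9 + 5 + 33 = 143.
Each receives 4.9 × 143 / 6 = 116.78 from the chores-and-supplies kitty.
Farah keeps 53 − 2 = 51, so Farah's payoff is 51 + 116.78 = 167.78.

167.78 dollars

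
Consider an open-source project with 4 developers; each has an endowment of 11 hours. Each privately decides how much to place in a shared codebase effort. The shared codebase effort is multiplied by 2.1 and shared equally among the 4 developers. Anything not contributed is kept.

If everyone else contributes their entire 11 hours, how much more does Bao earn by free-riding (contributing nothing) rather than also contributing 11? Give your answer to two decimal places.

5.23 hours

Switching from a contribution of 11 to 0 lets Bao keep an extra 11 hours, but lowers the shared codebase effort by 11, which costs Bao their own share of that drop: 2.1/4 × 11 = 5.77.
Net gain = 11 − 5.77 = 5.23. The private return per contributed unit (0.5250) is below 1, so free-riding is indeed the best response regardless of what the others do.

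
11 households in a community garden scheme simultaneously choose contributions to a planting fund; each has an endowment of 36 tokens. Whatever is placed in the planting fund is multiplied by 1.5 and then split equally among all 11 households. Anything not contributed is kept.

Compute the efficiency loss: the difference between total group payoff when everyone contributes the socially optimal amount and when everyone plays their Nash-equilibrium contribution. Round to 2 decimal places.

198.00 tokens

Each contributed unit returns 1.5/11 = 0.1364 to its contributor — below 1 — so contributing 0 is dominant for every player. At the Nash equilibrium everyone keeps their 36, and the group total is 11 × 36 = 396.
Each contributed unit returns 1.500 to the group as a whole (0.1364 to each of 11 players), which exceeds 1, so the social optimum is full contribution: group total = 1.500 × 396 = 594.00.
Efficiency loss = 594.00 − 396 = 198.00.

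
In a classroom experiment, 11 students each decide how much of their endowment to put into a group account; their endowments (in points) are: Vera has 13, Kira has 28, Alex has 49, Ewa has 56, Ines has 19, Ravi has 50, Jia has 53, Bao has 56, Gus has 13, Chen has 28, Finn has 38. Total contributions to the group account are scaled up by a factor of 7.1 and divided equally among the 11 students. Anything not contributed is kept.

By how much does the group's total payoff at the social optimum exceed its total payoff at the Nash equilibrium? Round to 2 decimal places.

The private return per contributed unit is 7.1/11 = 0.6455 < 1 for every player regardless of endowment, so the Nash equilibrium is zero contribution and the group total is Σ E_j = 13 + 28 + 49 + 56 + 19 + 50 + 53 + 56 + 13 + 28 + 38 = 403.
Each contributed unit returns 7.100 to the group, so the social optimum is full contribution by everyone: group total = 7.100 × 403 = 2861.30.
Efficiency loss = (7.100 − 1) × 403 = 2458.30.

2458.30 points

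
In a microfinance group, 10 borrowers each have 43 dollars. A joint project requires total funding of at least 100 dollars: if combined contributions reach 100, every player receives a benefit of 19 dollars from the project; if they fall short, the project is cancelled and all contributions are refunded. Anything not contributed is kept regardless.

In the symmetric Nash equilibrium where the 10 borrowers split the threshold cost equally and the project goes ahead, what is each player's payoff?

52 dollars

Equal share of the threshold: 100/10 = 10.
At this profile no one gains by cutting their contribution: any cut drops the total below 100, the project is cancelled, contributions are refunded, and the deviator ends with 43, which is less than 43 − 10 + 19 = 52. Contributing more than 10 just wastes the excess. So contributing exactly 10 is a best response.
Each player's payoff: 43 − 10 + 19 = 52.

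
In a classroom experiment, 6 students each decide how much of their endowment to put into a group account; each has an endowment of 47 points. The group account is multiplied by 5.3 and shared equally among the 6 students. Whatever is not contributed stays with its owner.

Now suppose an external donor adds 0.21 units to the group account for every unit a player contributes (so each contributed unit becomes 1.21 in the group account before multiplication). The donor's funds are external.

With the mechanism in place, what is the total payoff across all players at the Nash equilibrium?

1808.47 points

Under the mechanism each unit contributed yields 5.3 × 1.21 / 6 = 1.0688 back to its contributor per unit of net cost, which exceeds 1, making full contribution the dominant choice for everyone.
At the Nash equilibrium everyone contributes 47. Group total payoff = 5.3 × 1.21 × 282 = 1808.47.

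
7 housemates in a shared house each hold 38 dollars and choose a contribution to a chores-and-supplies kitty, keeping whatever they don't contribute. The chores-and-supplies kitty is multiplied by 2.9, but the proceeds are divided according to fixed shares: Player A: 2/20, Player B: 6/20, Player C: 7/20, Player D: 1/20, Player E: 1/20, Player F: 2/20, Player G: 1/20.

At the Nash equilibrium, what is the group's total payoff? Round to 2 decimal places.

338.20 dollars

For player j, contributing a unit is worthwhile iff 2.9 × (j's share) ≥ 1, i.e. iff j's share is at least 0.3448.
Only Player C (7/20) clears that bar, contributing 38; the remaining 6 contribute 0. Total contributed: 38.
The chores-and-supplies kitty pays out 2.9 × 38 = 110.20 in total (split across the unequal shares, but the aggregate is all that matters for the group sum).
The 6 free-riders keep 38 each, adding 228. Group total = 228 + 110.20 = 338.20.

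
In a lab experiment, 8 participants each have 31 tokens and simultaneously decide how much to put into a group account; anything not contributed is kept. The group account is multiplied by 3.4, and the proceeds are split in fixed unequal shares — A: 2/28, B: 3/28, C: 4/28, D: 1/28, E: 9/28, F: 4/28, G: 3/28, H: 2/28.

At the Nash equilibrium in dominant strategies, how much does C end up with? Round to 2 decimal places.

46.06 tokens

Player j's private return per contributed unit is 3.4 × (j's share). Contributing is weakly dominant for j when that share is at least 1/3.4 = 0.2941, and contributing 0 is dominant otherwise.
E alone (share 9/28) is above the threshold, contributing 31; the remaining 7 contribute 0. Total contributed: 31.
C keeps 31 and receives 3.4 × 31 × 4/28 = 15.06 from the group account, for a payoff of 46.06.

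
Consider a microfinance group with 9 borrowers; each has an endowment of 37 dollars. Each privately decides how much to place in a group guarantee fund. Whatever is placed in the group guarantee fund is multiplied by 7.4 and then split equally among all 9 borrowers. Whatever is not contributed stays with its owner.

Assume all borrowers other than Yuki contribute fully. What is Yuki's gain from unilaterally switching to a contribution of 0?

6.58 dollars

Switching from a contribution of 37 to 0 lets Yuki keep an extra 37 dollars, but lowers the group guarantee fund by 37, which costs Yuki their own share of that drop: 7.4/9 × 37 = 30.42.
Net gain = 37 − 30.42 = 6.58. The private return per contributed unit (0.8222) is below 1, so free-riding is indeed the best response regardless of what the others do.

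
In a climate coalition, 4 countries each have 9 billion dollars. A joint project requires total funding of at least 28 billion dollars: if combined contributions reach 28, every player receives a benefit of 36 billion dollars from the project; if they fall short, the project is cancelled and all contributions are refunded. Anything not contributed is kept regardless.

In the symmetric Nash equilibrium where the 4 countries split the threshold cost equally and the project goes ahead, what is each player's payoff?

38 billion dollars

Equal share of the threshold: 28/4 = 7.
At this profile no one gains by cutting their contribution: any cut drops the total below 28, the project is cancelled, contributions are refunded, and the deviator ends with 9, which is less than 9 − 7 + 36 = 38. Contributing more than 7 just wastes the excess. So contributing exactly 7 is a best response.
Each player's payoff: 9 − 7 + 36 = 38.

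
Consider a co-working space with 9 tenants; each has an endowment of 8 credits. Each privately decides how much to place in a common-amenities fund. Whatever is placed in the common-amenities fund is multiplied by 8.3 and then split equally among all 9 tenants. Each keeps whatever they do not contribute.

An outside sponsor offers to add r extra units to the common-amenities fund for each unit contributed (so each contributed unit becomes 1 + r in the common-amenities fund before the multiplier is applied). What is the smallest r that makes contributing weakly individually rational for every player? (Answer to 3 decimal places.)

0.084

With matching at rate r, one contributed unit becomes (1 + r) in the common-amenities fund and returns 8.3 × (1 + r) / 9 to the contributor.
Setting this equal to 1: 1 + r = 9/8.3 = 1.0843.
So the minimum matching rate is r = 1.0843 − 1 = 0.084.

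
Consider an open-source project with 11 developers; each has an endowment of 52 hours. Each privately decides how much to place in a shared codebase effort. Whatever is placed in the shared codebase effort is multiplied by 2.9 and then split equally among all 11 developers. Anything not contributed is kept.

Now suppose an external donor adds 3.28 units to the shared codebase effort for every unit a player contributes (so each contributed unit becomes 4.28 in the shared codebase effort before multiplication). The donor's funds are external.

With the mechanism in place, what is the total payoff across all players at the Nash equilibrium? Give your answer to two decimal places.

7099.66 hours

The effective private return per unit is now 2.9 × 4.28 / 11 = 1.1284 > 1, so every player's dominant strategy flips to full contribution.
At the Nash equilibrium everyone contributes 52. Group total payoff = 2.9 × 4.28 × 572 = 7099.66.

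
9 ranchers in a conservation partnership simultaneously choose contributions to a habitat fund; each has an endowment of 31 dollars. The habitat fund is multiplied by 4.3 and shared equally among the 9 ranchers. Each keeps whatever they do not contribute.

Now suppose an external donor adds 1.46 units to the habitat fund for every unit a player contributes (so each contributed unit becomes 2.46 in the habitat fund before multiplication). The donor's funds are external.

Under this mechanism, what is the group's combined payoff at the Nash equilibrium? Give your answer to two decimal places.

2951.26 dollars

The effective private return per unit is now 4.3 × 2.46 / 9 = 1.1753 > 1, so every player's dominant strategy flips to full contribution.
So the Nash equilibrium is full contribution by all 9; the group earns 4.3 × 2.46 × 279 = 2951.26.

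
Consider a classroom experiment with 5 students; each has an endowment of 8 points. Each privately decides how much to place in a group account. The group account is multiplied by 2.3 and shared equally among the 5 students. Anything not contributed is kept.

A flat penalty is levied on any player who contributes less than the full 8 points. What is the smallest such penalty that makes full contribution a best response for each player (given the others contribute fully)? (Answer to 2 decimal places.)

Given the others contribute fully, the best deviation is to contribute 0 (any partial contribution still incurs the fine and gives up units whose private return 0.4600 is below 1).
Deviating from 8 to 0 saves 8 points but forfeits the deviator's share of the drop in the group account: 2.3/5 × 8 = 3.68.
So the deviation gain is 8 − 3.68 = 4.32, and the fine must be at least 4.32 points to wipe it out.

4.32 points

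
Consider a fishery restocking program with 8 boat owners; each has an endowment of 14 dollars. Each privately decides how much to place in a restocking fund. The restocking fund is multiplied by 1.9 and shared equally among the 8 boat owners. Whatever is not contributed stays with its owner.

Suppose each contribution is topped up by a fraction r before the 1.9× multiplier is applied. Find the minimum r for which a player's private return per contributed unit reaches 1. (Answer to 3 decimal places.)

With matching at rate r, one contributed unit becomes (1 + r) in the restocking fund and returns 1.9 × (1 + r) / 8 to the contributor.
Setting this equal to 1: 1 + r = 8/1.9 = 4.2105.
So the minimum matching rate is r = 4.2105 − 1 = 3.211.

3.211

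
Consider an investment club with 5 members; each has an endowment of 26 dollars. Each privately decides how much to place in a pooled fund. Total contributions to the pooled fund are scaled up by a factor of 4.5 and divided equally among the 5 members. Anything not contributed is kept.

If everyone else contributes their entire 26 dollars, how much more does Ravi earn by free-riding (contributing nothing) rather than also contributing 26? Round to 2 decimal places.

Switching from a contribution of 26 to 0 lets Ravi keep an extra 26 dollars, but lowers the pooled fund by 26, which costs Ravi their own share of that drop: 4.5/5 × 26 = 23.40.
Net gain = 26 − 23.40 = 2.60. The private return per contributed unit (0.9000) is below 1, so free-riding is indeed the best response regardless of what the others do.

2.60 dollars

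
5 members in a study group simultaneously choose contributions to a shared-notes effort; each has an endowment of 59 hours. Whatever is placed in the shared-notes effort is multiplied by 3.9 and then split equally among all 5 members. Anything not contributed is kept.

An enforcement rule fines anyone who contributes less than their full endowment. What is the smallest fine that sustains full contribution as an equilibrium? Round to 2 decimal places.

Given the others contribute fully, the best deviation is to contribute 0 (any partial contribution still incurs the fine and gives up units whose private return 0.7800 is below 1).
Deviating from 59 to 0 saves 59 hours but forfeits the deviator's share of the drop in the shared-notes effort: 3.9/5 × 59 = 46.02.
So the deviation gain is 59 − 46.02 = 12.98, and the fine must be at least 12.98 hours to wipe it out.

12.98 hours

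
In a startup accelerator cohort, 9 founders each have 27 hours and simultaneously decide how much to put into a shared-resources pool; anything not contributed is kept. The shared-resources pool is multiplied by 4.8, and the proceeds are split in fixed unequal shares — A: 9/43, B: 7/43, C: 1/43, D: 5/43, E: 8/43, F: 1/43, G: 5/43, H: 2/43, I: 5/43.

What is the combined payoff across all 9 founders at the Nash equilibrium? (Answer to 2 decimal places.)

Each unit j contributes comes back to j as 4.8 × (j's share), so j prefers to contribute only if that share exceeds 1/4.8 = 0.2083; otherwise keeping the unit dominates.
Only A (9/43) clears that bar, contributing 27; the remaining 8 contribute 0. Total contributed: 27.
The shared-resources pool pays out 4.8 × 27 = 129.60 in total (split across the unequal shares, but the aggregate is all that matters for the group sum).
The 8 free-riders keep 27 each, adding 216. Group total = 216 + 129.60 = 345.60.

345.60 hours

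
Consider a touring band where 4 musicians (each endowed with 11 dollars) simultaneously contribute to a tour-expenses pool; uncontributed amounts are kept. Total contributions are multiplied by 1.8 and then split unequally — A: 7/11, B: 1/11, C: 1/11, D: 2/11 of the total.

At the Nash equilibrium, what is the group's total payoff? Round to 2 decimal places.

For player j, contributing a unit is worthwhile iff 1.8 × (j's share) ≥ 1, i.e. iff j's share is at least 0.5556.
A alone (share 7/11) is above the threshold, contributing 11; the remaining 3 contribute 0. Total contributed: 11.
The tour-expenses pool pays out 1.8 × 11 = 19.80 in total (split across the unequal shares, but the aggregate is all that matters for the group sum).
The 3 free-riders keep 11 each, adding 33. Group total = 33 + 19.80 = 52.80.

52.80 dollars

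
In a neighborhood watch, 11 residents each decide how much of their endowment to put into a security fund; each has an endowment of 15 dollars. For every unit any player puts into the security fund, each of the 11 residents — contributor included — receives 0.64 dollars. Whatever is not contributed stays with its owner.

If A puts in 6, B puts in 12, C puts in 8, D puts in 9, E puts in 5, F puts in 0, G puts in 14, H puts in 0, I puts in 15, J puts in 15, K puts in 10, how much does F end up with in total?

Total contributed: 6 + 12 + 8 + 9 + 5 + 0 + 14 + 0 + 15 + 15 + 10 = 94.
Each receives 0.64 × 94 = 60.16 from the security fund.
F keeps 15 − 0 = 15, so F's payoff is 15 + 60.16 = 75.16.

75.16 dollars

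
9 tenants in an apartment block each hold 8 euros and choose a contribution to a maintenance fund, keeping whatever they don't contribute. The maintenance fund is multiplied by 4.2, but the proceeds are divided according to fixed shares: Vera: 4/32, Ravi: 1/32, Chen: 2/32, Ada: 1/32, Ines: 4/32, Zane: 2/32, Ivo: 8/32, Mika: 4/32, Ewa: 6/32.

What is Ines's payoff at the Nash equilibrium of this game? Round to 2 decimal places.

12.20 euros

Each unit j contributes comes back to j as 4.2 × (j's share), so j prefers to contribute only if that share exceeds 1/4.2 = 0.2381; otherwise keeping the unit dominates.
Ivo alone (share 8/32) is above the threshold, contributing 8; the remaining 8 contribute 0. Total contributed: 8.
Ines keeps 8 and receives 4.2 × 8 × 4/32 = 4.20 from the maintenance fund, for a payoff of 12.20.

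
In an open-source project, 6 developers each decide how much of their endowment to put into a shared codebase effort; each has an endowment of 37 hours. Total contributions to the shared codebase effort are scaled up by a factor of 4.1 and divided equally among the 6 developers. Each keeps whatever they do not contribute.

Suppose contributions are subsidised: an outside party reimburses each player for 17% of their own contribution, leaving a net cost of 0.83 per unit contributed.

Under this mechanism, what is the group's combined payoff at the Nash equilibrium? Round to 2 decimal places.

Even with the mechanism, each unit contributed returns only (4.1/6) / 0.83 = 0.8233 per unit of net cost, so contributing nothing is still dominant.
At the Nash equilibrium no one contributes; group total payoff = 6 × 37 = 222.

222.00 hours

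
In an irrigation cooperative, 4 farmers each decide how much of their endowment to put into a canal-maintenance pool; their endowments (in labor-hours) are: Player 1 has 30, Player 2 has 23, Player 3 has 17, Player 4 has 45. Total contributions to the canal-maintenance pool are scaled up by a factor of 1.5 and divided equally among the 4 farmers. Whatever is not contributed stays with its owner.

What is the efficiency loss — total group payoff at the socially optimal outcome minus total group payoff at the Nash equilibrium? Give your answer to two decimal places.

57.50 labor-hours

The private return per contributed unit is 1.5/4 = 0.3750 < 1 for every player regardless of endowment, so the Nash equilibrium is zero contribution and the group total is Σ E_j = 30 + 23 + 17 + 45 = 115.
Each contributed unit returns 1.500 to the group, so the social optimum is full contribution by everyone: group total = 1.500 × 115 = 172.50.
Efficiency loss = (1.500 − 1) × 115 = 57.50.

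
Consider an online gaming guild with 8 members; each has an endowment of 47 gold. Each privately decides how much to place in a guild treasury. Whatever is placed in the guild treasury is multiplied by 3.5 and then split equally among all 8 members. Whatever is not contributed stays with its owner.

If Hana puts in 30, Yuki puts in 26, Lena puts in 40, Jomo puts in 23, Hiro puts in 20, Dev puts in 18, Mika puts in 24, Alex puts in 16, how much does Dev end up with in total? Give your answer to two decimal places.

115.19 gold

Total contributed: 30 + 26 + 40 + 23 + 20 + 18 + 24 + 16 = 197.
Each receives 3.5 × 197 / 8 = 86.19 from the guild treasury.
Dev keeps 47 − 18 = 29, so Dev's payoff is 29 + 86.19 = 115.19.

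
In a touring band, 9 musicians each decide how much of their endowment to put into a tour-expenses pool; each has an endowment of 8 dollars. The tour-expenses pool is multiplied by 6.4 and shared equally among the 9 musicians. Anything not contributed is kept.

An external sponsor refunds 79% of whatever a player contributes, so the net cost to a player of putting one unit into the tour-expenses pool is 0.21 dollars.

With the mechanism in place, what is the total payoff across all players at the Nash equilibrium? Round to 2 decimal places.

517.68 dollars

With the mechanism, a contributed unit returns (6.4/9) / 0.21 = 3.3862 per unit of net cost to the contributor — now above 1 — so contributing fully is weakly dominant for every player.
At the Nash equilibrium everyone contributes 8. Group total payoff = 9 × (8 × 0.79 + 6.4 × 8) = 517.68.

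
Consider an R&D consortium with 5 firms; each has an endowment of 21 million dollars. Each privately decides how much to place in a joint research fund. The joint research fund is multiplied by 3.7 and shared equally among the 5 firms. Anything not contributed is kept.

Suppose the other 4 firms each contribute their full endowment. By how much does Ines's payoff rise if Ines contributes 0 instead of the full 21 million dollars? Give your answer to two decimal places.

Switching from a contribution of 21 to 0 lets Ines keep an extra 21 million dollars, but lowers the joint research fund by 21, which costs Ines their own share of that drop: 3.7/5 × 21 = 15.54.
Net gain = 21 − 15.54 = 5.46. The private return per contributed unit (0.7400) is below 1, so free-riding is indeed the best response regardless of what the others do.

5.46 million dollars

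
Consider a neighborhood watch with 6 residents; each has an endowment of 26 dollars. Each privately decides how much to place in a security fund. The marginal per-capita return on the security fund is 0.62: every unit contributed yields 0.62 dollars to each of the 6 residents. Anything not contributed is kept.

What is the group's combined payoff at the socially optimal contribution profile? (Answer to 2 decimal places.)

Each contributed unit returns 3.720 to the group as a whole (0.62 to each of 6 players), which exceeds 1, so the social optimum is full contribution: group total = 3.720 × 156 = 580.32.

580.32 dollars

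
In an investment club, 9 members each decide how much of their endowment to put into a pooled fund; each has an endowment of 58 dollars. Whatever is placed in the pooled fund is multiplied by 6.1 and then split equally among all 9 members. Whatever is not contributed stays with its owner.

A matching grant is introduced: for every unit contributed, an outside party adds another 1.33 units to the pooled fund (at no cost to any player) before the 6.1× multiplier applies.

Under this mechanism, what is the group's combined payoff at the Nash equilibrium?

The effective private return per unit is now 6.1 × 2.33 / 9 = 1.5792 > 1, so every player's dominant strategy flips to full contribution.
At the Nash equilibrium everyone contributes 58. Group total payoff = 6.1 × 2.33 × 522 = 7419.19.

7419.19 dollars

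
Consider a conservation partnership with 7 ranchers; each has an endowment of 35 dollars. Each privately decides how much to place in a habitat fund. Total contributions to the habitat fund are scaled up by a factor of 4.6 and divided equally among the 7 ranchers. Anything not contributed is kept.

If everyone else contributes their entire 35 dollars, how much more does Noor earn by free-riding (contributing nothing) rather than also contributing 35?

Switching from a contribution of 35 to 0 lets Noor keep an extra 35 dollars, but lowers the habitat fund by 35, which costs Noor their own share of that drop: 4.6/7 × 35 = 23.00.
Net gain = 35 − 23.00 = 12.00. The private return per contributed unit (0.6571) is below 1, so free-riding is indeed the best response regardless of what the others do.

12.00 dollars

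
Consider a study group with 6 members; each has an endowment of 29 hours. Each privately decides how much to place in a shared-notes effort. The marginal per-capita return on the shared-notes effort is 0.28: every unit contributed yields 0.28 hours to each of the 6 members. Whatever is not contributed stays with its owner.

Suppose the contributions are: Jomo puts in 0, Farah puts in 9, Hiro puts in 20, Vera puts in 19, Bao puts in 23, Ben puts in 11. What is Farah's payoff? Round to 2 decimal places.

Total contributed: 0 + 9 + 20 + 19 + 23 + 11 = 82.
Each receives 0.28 × 82 = 22.96 from the shared-notes effort.
Farah keeps 29 − 9 = 20, so Farah's payoff is 20 + 22.96 = 42.96.

42.96 hours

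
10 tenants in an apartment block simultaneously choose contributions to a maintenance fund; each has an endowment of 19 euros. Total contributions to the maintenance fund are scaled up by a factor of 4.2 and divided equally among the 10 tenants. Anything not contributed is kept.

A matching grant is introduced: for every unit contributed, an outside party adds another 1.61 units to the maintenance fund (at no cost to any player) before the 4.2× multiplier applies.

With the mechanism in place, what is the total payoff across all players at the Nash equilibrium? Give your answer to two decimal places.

2082.78 euros

With the mechanism, a contributed unit returns 4.2 × 2.61 / 10 = 1.0962 per unit of net cost to the contributor — now above 1 — so contributing fully is weakly dominant for every player.
At the Nash equilibrium everyone contributes 19. Group total payoff = 4.2 × 2.61 × 190 = 2082.78.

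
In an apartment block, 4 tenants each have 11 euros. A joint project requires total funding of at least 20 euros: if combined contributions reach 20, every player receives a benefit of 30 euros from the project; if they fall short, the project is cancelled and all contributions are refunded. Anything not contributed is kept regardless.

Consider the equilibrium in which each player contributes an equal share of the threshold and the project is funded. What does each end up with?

36 euros

Equal share of the threshold: 20/4 = 5.
At this profile no one gains by cutting their contribution: any cut drops the total below 20, the project is cancelled, contributions are refunded, and the deviator ends with 11, which is less than 11 − 5 + 30 = 36. Contributing more than 5 just wastes the excess. So contributing exactly 5 is a best response.
Each player's payoff: 11 − 5 + 30 = 36.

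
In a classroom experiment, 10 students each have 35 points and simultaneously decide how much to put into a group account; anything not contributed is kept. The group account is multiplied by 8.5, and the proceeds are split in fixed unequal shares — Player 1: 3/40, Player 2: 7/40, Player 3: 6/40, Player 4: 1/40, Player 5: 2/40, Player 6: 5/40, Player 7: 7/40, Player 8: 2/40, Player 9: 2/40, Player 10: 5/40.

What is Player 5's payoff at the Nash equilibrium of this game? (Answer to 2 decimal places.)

Player j's private return per contributed unit is 8.5 × (j's share). Contributing is weakly dominant for j when that share is at least 1/8.5 = 0.1176, and contributing 0 is dominant otherwise.
The shares above 0.1176 belong to Player 2, Player 3, Player 6, Player 7 and Player 10, contributing 35 each; the remaining 5 contribute 0. Total contributed: 175.
Player 5 keeps 35 and receives 8.5 × 175 × 2/40 = 74.38 from the group account, for a payoff of 109.38.

109.38 points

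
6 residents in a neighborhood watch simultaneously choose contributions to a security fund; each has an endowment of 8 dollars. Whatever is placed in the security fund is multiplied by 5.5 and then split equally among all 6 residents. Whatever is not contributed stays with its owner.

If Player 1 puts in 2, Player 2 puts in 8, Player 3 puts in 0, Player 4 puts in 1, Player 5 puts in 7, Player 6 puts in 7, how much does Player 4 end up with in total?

29.92 dollars

Total contributed: 2 + 8 + 0 + 1 + 7 + 7 = 25.
Each receives 5.5 × 25 / 6 = 22.92 from the security fund.
Player 4 keeps 8 − 1 = 7, so Player 4's payoff is 7 + 22.92 = 29.92.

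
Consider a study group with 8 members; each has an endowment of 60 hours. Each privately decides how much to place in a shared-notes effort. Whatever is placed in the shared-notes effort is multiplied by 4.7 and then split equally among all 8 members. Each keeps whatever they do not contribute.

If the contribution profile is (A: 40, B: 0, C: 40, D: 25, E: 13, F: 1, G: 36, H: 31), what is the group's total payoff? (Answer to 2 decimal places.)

1168.20 hours

Total contributed: 40 + 0 + 40 + 25 + 13 + 1 + 36 + 31 = 186; total kept: 8 × 60 − 186 = 294.
The shared-notes effort pays out 4.7 × 186 = 874.20 in aggregate.
Group total = 294 + 874.20 = 1168.20.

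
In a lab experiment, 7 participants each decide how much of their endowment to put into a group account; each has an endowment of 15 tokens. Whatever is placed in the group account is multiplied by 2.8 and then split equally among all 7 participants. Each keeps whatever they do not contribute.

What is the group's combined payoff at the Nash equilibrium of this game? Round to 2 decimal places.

Each contributed unit returns 2.8/7 = 0.4000 to its contributor — below 1 — so contributing 0 is dominant for every player. At the Nash equilibrium everyone keeps their 15, and the group total is 7 × 15 = 105.

105.00 tokens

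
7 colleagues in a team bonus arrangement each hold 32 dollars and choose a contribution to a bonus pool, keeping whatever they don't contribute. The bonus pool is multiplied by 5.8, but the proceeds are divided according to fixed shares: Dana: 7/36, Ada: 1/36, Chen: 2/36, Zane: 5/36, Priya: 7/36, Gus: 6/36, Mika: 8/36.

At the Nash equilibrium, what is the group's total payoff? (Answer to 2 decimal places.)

684.80 dollars

Each unit j contributes comes back to j as 5.8 × (j's share), so j prefers to contribute only if that share exceeds 1/5.8 = 0.1724; otherwise keeping the unit dominates.
The shares above 0.1724 belong to Dana, Priya and Mika, contributing 32 each; the remaining 4 contribute 0. Total contributed: 96.
The bonus pool pays out 5.8 × 96 = 556.80 in total (split across the unequal shares, but the aggregate is all that matters for the group sum).
The 4 free-riders keep 32 each, adding 128. Group total = 128 + 556.80 = 684.80.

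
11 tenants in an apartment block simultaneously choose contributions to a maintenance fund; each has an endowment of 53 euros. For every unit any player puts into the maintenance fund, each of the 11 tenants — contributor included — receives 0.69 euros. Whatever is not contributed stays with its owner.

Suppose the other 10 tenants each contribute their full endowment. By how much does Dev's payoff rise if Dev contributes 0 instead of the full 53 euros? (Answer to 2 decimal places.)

Switching from a contribution of 53 to 0 lets Dev keep an extra 53 euros, but lowers the maintenance fund by 53, which costs Dev their own share of that drop: 0.69 × 53 = 36.57.
Net gain = 53 − 36.57 = 16.43. The private return per contributed unit (0.69) is below 1, so free-riding is indeed the best response regardless of what the others do.

16.43 euros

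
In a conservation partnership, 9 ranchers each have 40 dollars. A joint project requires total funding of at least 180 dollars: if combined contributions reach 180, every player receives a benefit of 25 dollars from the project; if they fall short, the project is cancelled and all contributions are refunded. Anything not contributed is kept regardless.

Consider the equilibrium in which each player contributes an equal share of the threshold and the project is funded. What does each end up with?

45 dollars

Equal share of the threshold: 180/9 = 20.
At this profile no one gains by cutting their contribution: any cut drops the total below 180, the project is cancelled, contributions are refunded, and the deviator ends with 40, which is less than 40 − 20 + 25 = 45. Contributing more than 20 just wastes the excess. So contributing exactly 20 is a best response.
Each player's payoff: 40 − 20 + 25 = 45.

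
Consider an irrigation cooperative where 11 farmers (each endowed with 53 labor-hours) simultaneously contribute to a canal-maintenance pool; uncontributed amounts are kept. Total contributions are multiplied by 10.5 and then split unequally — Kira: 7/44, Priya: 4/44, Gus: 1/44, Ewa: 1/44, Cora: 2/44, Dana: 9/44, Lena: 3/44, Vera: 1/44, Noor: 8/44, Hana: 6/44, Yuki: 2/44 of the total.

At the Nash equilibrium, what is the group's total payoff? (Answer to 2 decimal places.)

For player j, contributing a unit is worthwhile iff 10.5 × (j's share) ≥ 1, i.e. iff j's share is at least 0.0952.
Kira, Dana, Noor and Hana are above the threshold, contributing 53 each; the remaining 7 contribute 0. Total contributed: 212.
The canal-maintenance pool pays out 10.5 × 212 = 2226.00 in total (split across the unequal shares, but the aggregate is all that matters for the group sum).
The 7 free-riders keep 53 each, adding 371. Group total = 371 + 2226.00 = 2597.00.

2597.00 labor-hours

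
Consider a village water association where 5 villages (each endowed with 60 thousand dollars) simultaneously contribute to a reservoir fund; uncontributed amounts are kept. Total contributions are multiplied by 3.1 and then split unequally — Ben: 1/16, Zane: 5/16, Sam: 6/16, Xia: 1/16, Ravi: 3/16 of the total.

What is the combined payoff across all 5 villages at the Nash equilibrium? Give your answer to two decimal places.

426.00 thousand dollars

For player j, contributing a unit is worthwhile iff 3.1 × (j's share) ≥ 1, i.e. iff j's share is at least 0.3226.
The only share above 0.3226 is Sam's 6/16, contributing 60; the remaining 4 contribute 0. Total contributed: 60.
The reservoir fund pays out 3.1 × 60 = 186.00 in total (split across the unequal shares, but the aggregate is all that matters for the group sum).
The 4 free-riders keep 60 each, adding 240. Group total = 240 + 186.00 = 426.00.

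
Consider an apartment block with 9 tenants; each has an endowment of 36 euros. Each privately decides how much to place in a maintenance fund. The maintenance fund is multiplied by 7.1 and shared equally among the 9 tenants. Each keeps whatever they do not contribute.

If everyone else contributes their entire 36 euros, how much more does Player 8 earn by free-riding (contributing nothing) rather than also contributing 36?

Switching from a contribution of 36 to 0 lets Player 8 keep an extra 36 euros, but lowers the maintenance fund by 36, which costs Player 8 their own share of that drop: 7.1/9 × 36 = 28.40.
Net gain = 36 − 28.40 = 7.60. The private return per contributed unit (0.7889) is below 1, so free-riding is indeed the best response regardless of what the others do.

7.60 euros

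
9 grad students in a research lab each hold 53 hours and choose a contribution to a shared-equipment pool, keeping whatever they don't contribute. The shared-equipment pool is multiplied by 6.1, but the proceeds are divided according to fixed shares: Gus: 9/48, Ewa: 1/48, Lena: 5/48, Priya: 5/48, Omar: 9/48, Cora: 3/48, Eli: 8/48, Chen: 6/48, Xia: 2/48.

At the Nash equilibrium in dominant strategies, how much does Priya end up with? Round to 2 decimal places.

Each unit j contributes comes back to j as 6.1 × (j's share), so j prefers to contribute only if that share exceeds 1/6.1 = 0.1639; otherwise keeping the unit dominates.
The shares above 0.1639 belong to Gus, Omar and Eli, contributing 53 each; the remaining 6 contribute 0. Total contributed: 159.
Priya keeps 53 and receives 6.1 × 159 × 5/48 = 101.03 from the shared-equipment pool, for a payoff of 154.03.

154.03 hours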